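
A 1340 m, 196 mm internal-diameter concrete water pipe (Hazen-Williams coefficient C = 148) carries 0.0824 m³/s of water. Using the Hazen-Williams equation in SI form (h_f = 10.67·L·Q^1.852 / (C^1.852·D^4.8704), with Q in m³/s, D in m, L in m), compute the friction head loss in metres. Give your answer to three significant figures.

h_f = 10.67·1340·0.0824^1.852 / (148^1.852·0.196^4.8704) = 37.60 m

h_f ≈ 37.6 m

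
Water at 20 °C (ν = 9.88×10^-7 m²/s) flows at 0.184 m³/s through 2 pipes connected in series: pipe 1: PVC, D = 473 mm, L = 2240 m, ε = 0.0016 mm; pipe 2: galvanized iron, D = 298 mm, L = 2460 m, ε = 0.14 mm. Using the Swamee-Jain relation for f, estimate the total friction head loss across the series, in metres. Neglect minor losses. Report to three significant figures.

Pipe 1: V = 1.047 m/s, Re = 5.01×10^5, ε/D = 3.38×10^-6, f = 0.01314, h_1 = f(L/D)V²/2g = 3.478 m
Pipe 2: V = 2.638 m/s, Re = 7.96×10^5, ε/D = 4.70×10^-4, f = 0.01723, h_2 = f(L/D)V²/2g = 50.44 m
Series → Q common, losses add: H = Σh = 53.92 m

H ≈ 53.9 m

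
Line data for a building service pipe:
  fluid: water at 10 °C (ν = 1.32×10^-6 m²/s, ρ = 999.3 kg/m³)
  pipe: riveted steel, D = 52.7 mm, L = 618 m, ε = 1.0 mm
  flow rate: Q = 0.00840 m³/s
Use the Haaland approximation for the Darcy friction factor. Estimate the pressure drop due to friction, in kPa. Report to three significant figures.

Δp ≈ 4170 kPa

V = 4Q/(πD²) = 4·0.00840/(π·0.0527²) = 3.851 m/s
Re = VD/ν = 3.851·0.0527/1.32×10^-6 = 1.54×10^5 → turbulent
ε/D = 1.0/52.7 = 0.0190
Haaland: f = 0.04802
h_f = f(L/D)V²/(2g) = 0.04802·(618/0.0527)·3.851²/(2·9.81) = 425.7 m
Δp = ρg·h_f = 999.3·9.81·425.7 = 4173 kPa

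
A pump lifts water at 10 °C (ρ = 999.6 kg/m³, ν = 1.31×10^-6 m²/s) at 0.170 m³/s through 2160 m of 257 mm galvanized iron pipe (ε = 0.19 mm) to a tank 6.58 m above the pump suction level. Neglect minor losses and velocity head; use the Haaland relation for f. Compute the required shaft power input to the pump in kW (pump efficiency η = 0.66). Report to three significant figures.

V = 4Q/(πD²) = 3.277 m/s; Re = 6.43×10^5; ε/D = 7.39×10^-4; f = 0.01881
h_f = f(L/D)V²/2g = 86.54 m
Total head H = z + h_f = 6.58 + 86.54 = 93.12 m
P_hyd = ρgQH = 999.6·9.81·0.170·93.12 = 155.2 kW
P_shaft = P_hyd/η = 155.2/0.66 = 235.2 kW

P_shaft ≈ 235 kW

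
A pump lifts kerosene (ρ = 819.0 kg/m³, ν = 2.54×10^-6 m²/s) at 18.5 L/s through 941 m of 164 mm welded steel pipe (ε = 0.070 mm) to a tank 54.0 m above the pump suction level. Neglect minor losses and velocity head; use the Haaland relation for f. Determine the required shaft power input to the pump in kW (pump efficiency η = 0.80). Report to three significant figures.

V = 4Q/(πD²) = 0.8758 m/s; Re = 5.65×10^4; ε/D = 4.27×10^-4; f = 0.02156
h_f = f(L/D)V²/2g = 4.836 m
Total head H = z + h_f = 54.0 + 4.836 = 58.84 m
P_hyd = ρgQH = 819.0·9.81·0.0185·58.84 = 8.745 kW
P_shaft = P_hyd/η = 8.745/0.80 = 10.93 kW

P_shaft ≈ 10.9 kW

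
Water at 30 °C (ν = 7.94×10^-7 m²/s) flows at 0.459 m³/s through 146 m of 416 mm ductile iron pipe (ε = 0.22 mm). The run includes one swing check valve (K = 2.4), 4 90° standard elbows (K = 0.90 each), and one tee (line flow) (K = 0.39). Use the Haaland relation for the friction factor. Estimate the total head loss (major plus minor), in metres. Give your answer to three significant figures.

V = 4Q/(πD²) = 3.377 m/s; V²/2g = 0.5813 m
Re = 1.77×10^6, ε/D = 5.29×10^-4 → f = 0.01719 (Haaland)
Major: h_f = f(L/D)·V²/2g = 0.01719·351.0·0.5813 = 3.506 m
Minor: ΣK = 6.39; h_m = ΣK·V²/2g = 3.714 m
Total H_L = 3.506 + 3.714 = 7.221 m

H_L ≈ 7.22 m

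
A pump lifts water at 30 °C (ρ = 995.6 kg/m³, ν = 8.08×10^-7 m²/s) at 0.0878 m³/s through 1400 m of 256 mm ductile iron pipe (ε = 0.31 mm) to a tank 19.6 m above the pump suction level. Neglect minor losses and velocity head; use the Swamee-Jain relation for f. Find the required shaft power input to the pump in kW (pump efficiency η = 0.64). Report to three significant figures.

V = 4Q/(πD²) = 1.706 m/s; Re = 5.40×10^5; ε/D = 0.00121; f = 0.02118
h_f = f(L/D)V²/2g = 17.18 m
Total head H = z + h_f = 19.6 + 17.18 = 36.78 m
P_hyd = ρgQH = 995.6·9.81·0.0878·36.78 = 31.54 kW
P_shaft = P_hyd/η = 31.54/0.64 = 49.28 kW

P_shaft ≈ 49.3 kW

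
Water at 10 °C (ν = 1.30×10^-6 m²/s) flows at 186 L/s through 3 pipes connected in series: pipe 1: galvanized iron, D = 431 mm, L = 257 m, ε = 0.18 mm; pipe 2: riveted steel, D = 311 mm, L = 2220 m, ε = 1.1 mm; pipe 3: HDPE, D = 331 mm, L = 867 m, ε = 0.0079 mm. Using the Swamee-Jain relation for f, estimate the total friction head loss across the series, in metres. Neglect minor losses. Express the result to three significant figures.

H ≈ 69.6 m

Pipe 1: V = 1.275 m/s, Re = 4.23×10^5, ε/D = 4.18×10^-4, f = 0.01741, h_1 = f(L/D)V²/2g = 0.8601 m
Pipe 2: V = 2.449 m/s, Re = 5.86×10^5, ε/D = 0.00354, f = 0.02772, h_2 = f(L/D)V²/2g = 60.46 m
Pipe 3: V = 2.162 m/s, Re = 5.50×10^5, ε/D = 2.39×10^-5, f = 0.01326, h_3 = f(L/D)V²/2g = 8.274 m
Series → Q common, losses add: H = Σh = 69.60 m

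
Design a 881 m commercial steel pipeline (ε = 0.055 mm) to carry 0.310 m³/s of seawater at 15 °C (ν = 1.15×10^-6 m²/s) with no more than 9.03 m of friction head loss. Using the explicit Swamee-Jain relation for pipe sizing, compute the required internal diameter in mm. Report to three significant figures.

D ≈ 410 mm

Swamee-Jain (Type III): D = 0.66·[ε^1.25·(LQ²/(gh_f))^4.75 + ν·Q^9.4·(L/(gh_f))^5.2]^0.04
LQ²/(gh_f) = 0.9557; L/(gh_f) = 9.945
Term 1 = ε^1.25·(…)^4.75 = 3.82×10^-6; Term 2 = ν·Q^9.4·(…)^5.2 = 2.93×10^-6
D = 0.66·(3.82×10^-6 + 2.93×10^-6)^0.04 = 0.4099 m = 410 mm
Check: V = 2.35 m/s, Re = 8.37×10^5, f = 0.01417, h_f = 8.56 m ≈ 9.03 m ✓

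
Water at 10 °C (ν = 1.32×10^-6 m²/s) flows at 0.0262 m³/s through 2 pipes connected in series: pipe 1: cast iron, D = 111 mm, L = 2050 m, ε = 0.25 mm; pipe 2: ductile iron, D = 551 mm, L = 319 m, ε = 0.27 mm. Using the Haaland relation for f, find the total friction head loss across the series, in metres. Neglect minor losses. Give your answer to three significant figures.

H ≈ 172 m

Pipe 1: V = 2.707 m/s, Re = 2.28×10^5, ε/D = 0.00225, f = 0.02487, h_1 = f(L/D)V²/2g = 171.6 m
Pipe 2: V = 0.1099 m/s, Re = 4.59×10^4, ε/D = 4.90×10^-4, f = 0.02256, h_2 = f(L/D)V²/2g = 0.008037 m
Series → Q common, losses add: H = Σh = 171.6 m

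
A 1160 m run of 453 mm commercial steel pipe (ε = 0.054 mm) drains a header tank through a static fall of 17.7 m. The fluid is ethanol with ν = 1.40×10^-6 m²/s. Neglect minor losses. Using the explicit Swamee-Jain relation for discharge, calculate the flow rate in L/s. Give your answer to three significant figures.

Swamee-Jain (Type II): Q = -0.965·√(gD⁵h_f/L)·ln[ε/(3.7D) + √(3.17ν²L/(gD³h_f))]
√(gD⁵h_f/L) = √(9.81·0.453⁵·17.7/1160) = 0.05344
ε/(3.7D) = 3.22×10^-5; √(3.17ν²L/(gD³h_f)) = 2.11×10^-5
Q = -0.965·0.05344·ln(5.335×10^-5) = 0.5073 m³/s
Check: V = 3.15 m/s, Re = 1.02×10^6, f = 0.01376, h_f = 17.8 m ≈ 17.7 m ✓

Q ≈ 507 L/s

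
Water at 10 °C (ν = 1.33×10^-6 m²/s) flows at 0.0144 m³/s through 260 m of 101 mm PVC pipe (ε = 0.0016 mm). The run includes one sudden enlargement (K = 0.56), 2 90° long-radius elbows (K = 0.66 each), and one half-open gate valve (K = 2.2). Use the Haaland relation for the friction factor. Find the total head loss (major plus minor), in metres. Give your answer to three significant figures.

V = 4Q/(πD²) = 1.797 m/s; V²/2g = 0.1646 m
Re = 1.36×10^5, ε/D = 1.58×10^-5 → f = 0.01679 (Haaland)
Major: h_f = f(L/D)·V²/2g = 0.01679·2574·0.1646 = 7.118 m
Minor: ΣK = 4.08; h_m = ΣK·V²/2g = 0.6718 m
Total H_L = 7.118 + 0.6718 = 7.790 m

H_L ≈ 7.79 m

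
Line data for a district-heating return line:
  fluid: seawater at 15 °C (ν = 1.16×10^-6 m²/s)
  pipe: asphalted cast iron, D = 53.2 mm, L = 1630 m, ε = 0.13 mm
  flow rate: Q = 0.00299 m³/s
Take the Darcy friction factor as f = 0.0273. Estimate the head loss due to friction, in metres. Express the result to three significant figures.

h_f ≈ 77.1 m

V = 4Q/(πD²) = 4·0.00299/(π·0.0532²) = 1.345 m/s
h_f = f(L/D)V²/(2g) = 0.02730·(1630/0.0532)·1.345²/(2·9.81) = 77.14 m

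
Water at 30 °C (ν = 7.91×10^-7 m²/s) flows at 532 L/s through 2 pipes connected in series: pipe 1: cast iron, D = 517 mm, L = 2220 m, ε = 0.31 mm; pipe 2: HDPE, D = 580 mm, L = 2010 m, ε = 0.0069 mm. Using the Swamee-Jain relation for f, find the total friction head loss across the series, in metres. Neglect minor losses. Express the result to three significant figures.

Pipe 1: V = 2.534 m/s, Re = 1.66×10^6, ε/D = 6.00×10^-4, f = 0.01775, h_1 = f(L/D)V²/2g = 24.95 m
Pipe 2: V = 2.014 m/s, Re = 1.48×10^6, ε/D = 1.19×10^-5, f = 0.01125, h_2 = f(L/D)V²/2g = 8.056 m
Series → Q common, losses add: H = Σh = 33.00 m

H ≈ 33.0 m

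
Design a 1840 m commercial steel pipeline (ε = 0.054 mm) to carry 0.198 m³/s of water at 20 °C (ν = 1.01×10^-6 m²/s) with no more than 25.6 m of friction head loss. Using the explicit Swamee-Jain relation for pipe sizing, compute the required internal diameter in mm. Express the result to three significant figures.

D ≈ 325 mm

Swamee-Jain (Type III): D = 0.66·[ε^1.25·(LQ²/(gh_f))^4.75 + ν·Q^9.4·(L/(gh_f))^5.2]^0.04
LQ²/(gh_f) = 0.2872; L/(gh_f) = 7.327
Term 1 = ε^1.25·(…)^4.75 = 1.24×10^-8; Term 2 = ν·Q^9.4·(…)^5.2 = 7.77×10^-9
D = 0.66·(1.24×10^-8 + 7.77×10^-9)^0.04 = 0.3249 m = 325 mm
Check: V = 2.39 m/s, Re = 7.68×10^5, f = 0.01465, h_f = 24.1 m ≈ 25.6 m ✓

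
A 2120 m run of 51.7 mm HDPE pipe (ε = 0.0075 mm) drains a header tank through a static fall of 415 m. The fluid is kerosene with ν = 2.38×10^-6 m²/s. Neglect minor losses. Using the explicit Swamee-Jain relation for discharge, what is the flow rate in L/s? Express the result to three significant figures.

Swamee-Jain (Type II): Q = -0.965·√(gD⁵h_f/L)·ln[ε/(3.7D) + √(3.17ν²L/(gD³h_f))]
√(gD⁵h_f/L) = √(9.81·0.0517⁵·415/2120) = 8.422×10^-4
ε/(3.7D) = 3.92×10^-5; √(3.17ν²L/(gD³h_f)) = 2.60×10^-4
Q = -0.965·8.422×10^-4·ln(2.993×10^-4) = 0.006594 m³/s
Check: V = 3.14 m/s, Re = 6.82×10^4, f = 0.02006, h_f = 414 m ≈ 415 m ✓

Q ≈ 6.59 L/s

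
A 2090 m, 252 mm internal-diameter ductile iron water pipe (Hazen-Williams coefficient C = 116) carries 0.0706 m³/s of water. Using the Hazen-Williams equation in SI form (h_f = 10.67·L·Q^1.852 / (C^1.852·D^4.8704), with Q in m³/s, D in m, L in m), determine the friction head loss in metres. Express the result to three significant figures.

h_f ≈ 20.3 m

h_f = 10.67·2090·0.0706^1.852 / (116^1.852·0.252^4.8704) = 20.34 m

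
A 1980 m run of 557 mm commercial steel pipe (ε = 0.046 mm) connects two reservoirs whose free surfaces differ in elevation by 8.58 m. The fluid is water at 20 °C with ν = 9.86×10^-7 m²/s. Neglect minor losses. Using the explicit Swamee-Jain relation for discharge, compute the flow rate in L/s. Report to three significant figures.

Swamee-Jain (Type II): Q = -0.965·√(gD⁵h_f/L)·ln[ε/(3.7D) + √(3.17ν²L/(gD³h_f))]
√(gD⁵h_f/L) = √(9.81·0.557⁵·8.58/1980) = 0.04774
ε/(3.7D) = 2.23×10^-5; √(3.17ν²L/(gD³h_f)) = 2.05×10^-5
Q = -0.965·0.04774·ln(4.280×10^-5) = 0.4634 m³/s
Check: V = 1.90 m/s, Re = 1.07×10^6, f = 0.01316, h_f = 8.62 m ≈ 8.58 m ✓

Q ≈ 463 L/s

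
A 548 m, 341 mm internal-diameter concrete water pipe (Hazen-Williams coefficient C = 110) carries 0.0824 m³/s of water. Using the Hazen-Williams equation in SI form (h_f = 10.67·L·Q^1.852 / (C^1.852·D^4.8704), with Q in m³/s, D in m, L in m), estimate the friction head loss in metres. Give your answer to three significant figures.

h_f = 10.67·548·0.0824^1.852 / (110^1.852·0.341^4.8704) = 1.796 m

h_f ≈ 1.80 m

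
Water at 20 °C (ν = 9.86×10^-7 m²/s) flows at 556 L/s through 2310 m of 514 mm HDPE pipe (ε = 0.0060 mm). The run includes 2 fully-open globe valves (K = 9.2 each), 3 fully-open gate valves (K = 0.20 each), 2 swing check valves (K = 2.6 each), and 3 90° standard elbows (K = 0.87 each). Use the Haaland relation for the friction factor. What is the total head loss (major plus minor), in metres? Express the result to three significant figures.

H_L ≈ 28.3 m

V = 4Q/(πD²) = 2.680 m/s; V²/2g = 0.3659 m
Re = 1.40×10^6, ε/D = 1.17×10^-5 → f = 0.01123 (Haaland)
Major: h_f = f(L/D)·V²/2g = 0.01123·4494·0.3659 = 18.47 m
Minor: ΣK = 26.8; h_m = ΣK·V²/2g = 9.811 m
Total H_L = 18.47 + 9.811 = 28.28 m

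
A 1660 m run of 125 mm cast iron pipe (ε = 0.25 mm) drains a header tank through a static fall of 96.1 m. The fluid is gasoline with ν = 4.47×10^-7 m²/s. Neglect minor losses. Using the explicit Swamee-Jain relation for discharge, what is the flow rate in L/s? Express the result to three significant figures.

Q ≈ 30.0 L/s

Swamee-Jain (Type II): Q = -0.965·√(gD⁵h_f/L)·ln[ε/(3.7D) + √(3.17ν²L/(gD³h_f))]
√(gD⁵h_f/L) = √(9.81·0.125⁵·96.1/1660) = 0.004163
ε/(3.7D) = 5.41×10^-4; √(3.17ν²L/(gD³h_f)) = 2.39×10^-5
Q = -0.965·0.004163·ln(5.644×10^-4) = 0.03005 m³/s
Check: V = 2.45 m/s, Re = 6.85×10^5, f = 0.02378, h_f = 96.5 m ≈ 96.1 m ✓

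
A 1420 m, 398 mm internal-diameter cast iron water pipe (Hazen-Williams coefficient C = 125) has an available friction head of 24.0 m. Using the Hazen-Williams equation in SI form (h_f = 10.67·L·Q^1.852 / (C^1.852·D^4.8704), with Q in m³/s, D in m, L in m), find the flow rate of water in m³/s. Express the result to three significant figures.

Rearranging: Q = [h_f·C^1.852·D^4.8704 / (10.67·L)]^(1/1.852)
Q = [24.0·125^1.852·0.398^4.8704 / (10.67·1420)]^0.540 = 0.3409 m³/s

Q ≈ 0.341 m³/s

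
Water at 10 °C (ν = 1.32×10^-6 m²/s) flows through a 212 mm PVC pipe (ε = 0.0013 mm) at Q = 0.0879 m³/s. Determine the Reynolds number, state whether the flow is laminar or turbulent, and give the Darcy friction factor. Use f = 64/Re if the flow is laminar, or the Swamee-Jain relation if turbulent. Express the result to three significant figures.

Re ≈ 4.00×10^5; turbulent; f ≈ 0.0137

V = 4Q/(πD²) = 2.490 m/s
Re = VD/ν = 2.490·0.212/1.32×10^-6 = 4.00×10^5
Re > 4000 → turbulent; ε/D = 6.13×10^-6
Swamee-Jain: f = 0.01372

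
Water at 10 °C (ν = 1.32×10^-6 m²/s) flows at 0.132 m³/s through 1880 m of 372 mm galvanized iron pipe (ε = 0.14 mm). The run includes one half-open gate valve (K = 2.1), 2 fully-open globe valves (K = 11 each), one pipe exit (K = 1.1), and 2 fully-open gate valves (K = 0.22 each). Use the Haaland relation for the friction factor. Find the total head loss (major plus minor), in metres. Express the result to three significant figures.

H_L ≈ 8.44 m

V = 4Q/(πD²) = 1.215 m/s; V²/2g = 0.07518 m
Re = 3.42×10^5, ε/D = 3.76×10^-4 → f = 0.01714 (Haaland)
Major: h_f = f(L/D)·V²/2g = 0.01714·5054·0.07518 = 6.514 m
Minor: ΣK = 25.6; h_m = ΣK·V²/2g = 1.928 m
Total H_L = 6.514 + 1.928 = 8.441 m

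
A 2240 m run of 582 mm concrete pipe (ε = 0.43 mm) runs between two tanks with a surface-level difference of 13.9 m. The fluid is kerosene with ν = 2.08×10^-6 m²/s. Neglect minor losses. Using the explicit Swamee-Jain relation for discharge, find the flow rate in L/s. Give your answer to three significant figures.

Q ≈ 514 L/s

Swamee-Jain (Type II): Q = -0.965·√(gD⁵h_f/L)·ln[ε/(3.7D) + √(3.17ν²L/(gD³h_f))]
√(gD⁵h_f/L) = √(9.81·0.582⁵·13.9/2240) = 0.06376
ε/(3.7D) = 2.00×10^-4; √(3.17ν²L/(gD³h_f)) = 3.38×10^-5
Q = -0.965·0.06376·ln(2.335×10^-4) = 0.5145 m³/s
Check: V = 1.93 m/s, Re = 5.41×10^5, f = 0.01907, h_f = 14.0 m ≈ 13.9 m ✓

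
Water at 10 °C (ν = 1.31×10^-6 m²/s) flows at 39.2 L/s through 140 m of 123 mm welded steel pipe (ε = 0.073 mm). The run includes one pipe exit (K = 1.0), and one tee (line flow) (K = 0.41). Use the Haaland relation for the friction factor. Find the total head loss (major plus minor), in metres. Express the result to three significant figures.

V = 4Q/(πD²) = 3.299 m/s; V²/2g = 0.5547 m
Re = 3.10×10^5, ε/D = 5.93×10^-4 → f = 0.01856 (Haaland)
Major: h_f = f(L/D)·V²/2g = 0.01856·1138·0.5547 = 11.72 m
Minor: ΣK = 1.41; h_m = ΣK·V²/2g = 0.7822 m
Total H_L = 11.72 + 0.7822 = 12.50 m

H_L ≈ 12.5 m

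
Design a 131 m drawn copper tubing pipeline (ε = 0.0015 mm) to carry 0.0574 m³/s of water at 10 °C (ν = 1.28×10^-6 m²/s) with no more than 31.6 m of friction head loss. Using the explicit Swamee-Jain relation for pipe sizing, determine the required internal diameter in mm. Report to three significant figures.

D ≈ 110 mm

Swamee-Jain (Type III): D = 0.66·[ε^1.25·(LQ²/(gh_f))^4.75 + ν·Q^9.4·(L/(gh_f))^5.2]^0.04
LQ²/(gh_f) = 0.001392; L/(gh_f) = 0.4226
Term 1 = ε^1.25·(…)^4.75 = 1.42×10^-21; Term 2 = ν·Q^9.4·(…)^5.2 = 3.13×10^-20
D = 0.66·(1.42×10^-21 + 3.13×10^-20)^0.04 = 0.1097 m = 110 mm
Check: V = 6.07 m/s, Re = 5.21×10^5, f = 0.01322, h_f = 29.7 m ≈ 31.6 m ✓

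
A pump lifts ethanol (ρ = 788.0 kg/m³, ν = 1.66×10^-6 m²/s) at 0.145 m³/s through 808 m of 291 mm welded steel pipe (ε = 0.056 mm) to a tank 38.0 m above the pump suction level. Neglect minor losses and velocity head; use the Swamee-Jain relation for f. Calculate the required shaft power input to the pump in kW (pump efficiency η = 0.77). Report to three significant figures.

V = 4Q/(πD²) = 2.180 m/s; Re = 3.82×10^5; ε/D = 1.92×10^-4; f = 0.01583
h_f = f(L/D)V²/2g = 10.65 m
Total head H = z + h_f = 38.0 + 10.65 = 48.65 m
P_hyd = ρgQH = 788.0·9.81·0.145·48.65 = 54.53 kW
P_shaft = P_hyd/η = 54.53/0.77 = 70.82 kW

P_shaft ≈ 70.8 kW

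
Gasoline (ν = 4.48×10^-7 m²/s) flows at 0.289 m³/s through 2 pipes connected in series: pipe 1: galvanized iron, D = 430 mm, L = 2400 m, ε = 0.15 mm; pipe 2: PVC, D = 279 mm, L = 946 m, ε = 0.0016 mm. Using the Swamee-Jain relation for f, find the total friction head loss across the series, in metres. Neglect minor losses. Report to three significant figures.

H ≈ 56.6 m

Pipe 1: V = 1.990 m/s, Re = 1.91×10^6, ε/D = 3.49×10^-4, f = 0.01586, h_1 = f(L/D)V²/2g = 17.87 m
Pipe 2: V = 4.727 m/s, Re = 2.94×10^6, ε/D = 5.73×10^-6, f = 0.01003, h_2 = f(L/D)V²/2g = 38.75 m
Series → Q common, losses add: H = Σh = 56.62 m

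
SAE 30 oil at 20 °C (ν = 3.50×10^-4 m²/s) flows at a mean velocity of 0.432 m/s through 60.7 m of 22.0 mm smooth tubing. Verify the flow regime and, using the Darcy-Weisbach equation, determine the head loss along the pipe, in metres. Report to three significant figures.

h_f ≈ 61.9 m

Re = VD/ν = 0.432·0.02200/3.50×10^-4 = 27.2 → laminar (Re < 2300)
f = 64/Re = 2.357
h_f = f(L/D)V²/(2g) = 2.357·(60.7/0.02200)·0.432²/(2·9.81) = 61.86 m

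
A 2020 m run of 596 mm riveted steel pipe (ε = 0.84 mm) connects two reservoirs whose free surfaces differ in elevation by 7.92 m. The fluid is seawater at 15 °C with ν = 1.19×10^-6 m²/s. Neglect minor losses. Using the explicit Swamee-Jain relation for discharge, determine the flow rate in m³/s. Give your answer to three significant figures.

Q ≈ 0.405 m³/s

Swamee-Jain (Type II): Q = -0.965·√(gD⁵h_f/L)·ln[ε/(3.7D) + √(3.17ν²L/(gD³h_f))]
√(gD⁵h_f/L) = √(9.81·0.596⁵·7.92/2020) = 0.05378
ε/(3.7D) = 3.81×10^-4; √(3.17ν²L/(gD³h_f)) = 2.35×10^-5
Q = -0.965·0.05378·ln(4.044×10^-4) = 0.4055 m³/s
Check: V = 1.45 m/s, Re = 7.28×10^5, f = 0.02181, h_f = 7.96 m ≈ 7.92 m ✓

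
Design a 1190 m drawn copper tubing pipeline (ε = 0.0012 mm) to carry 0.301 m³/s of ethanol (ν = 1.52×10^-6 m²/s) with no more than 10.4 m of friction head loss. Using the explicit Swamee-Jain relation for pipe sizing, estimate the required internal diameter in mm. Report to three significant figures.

Swamee-Jain (Type III): D = 0.66·[ε^1.25·(LQ²/(gh_f))^4.75 + ν·Q^9.4·(L/(gh_f))^5.2]^0.04
LQ²/(gh_f) = 1.057; L/(gh_f) = 11.66
Term 1 = ε^1.25·(…)^4.75 = 5.16×10^-8; Term 2 = ν·Q^9.4·(…)^5.2 = 6.73×10^-6
D = 0.66·(5.16×10^-8 + 6.73×10^-6)^0.04 = 0.4100 m = 410 mm
Check: V = 2.28 m/s, Re = 6.15×10^5, f = 0.01267, h_f = 9.74 m ≈ 10.4 m ✓

D ≈ 410 mm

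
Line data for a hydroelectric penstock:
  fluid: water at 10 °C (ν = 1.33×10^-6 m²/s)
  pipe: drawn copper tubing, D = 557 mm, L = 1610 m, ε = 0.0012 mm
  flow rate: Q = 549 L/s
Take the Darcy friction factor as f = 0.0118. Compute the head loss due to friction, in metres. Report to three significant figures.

h_f ≈ 8.82 m

V = 4Q/(πD²) = 4·0.549/(π·0.557²) = 2.253 m/s
h_f = f(L/D)V²/(2g) = 0.01180·(1610/0.557)·2.253²/(2·9.81) = 8.825 m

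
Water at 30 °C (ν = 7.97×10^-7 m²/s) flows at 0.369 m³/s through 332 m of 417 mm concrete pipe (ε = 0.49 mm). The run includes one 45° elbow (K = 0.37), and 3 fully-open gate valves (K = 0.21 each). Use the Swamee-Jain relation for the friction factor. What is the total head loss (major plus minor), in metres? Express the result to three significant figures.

V = 4Q/(πD²) = 2.702 m/s; V²/2g = 0.3721 m
Re = 1.41×10^6, ε/D = 0.00118 → f = 0.02069 (Swamee-Jain)
Major: h_f = f(L/D)·V²/2g = 0.02069·796.2·0.3721 = 6.130 m
Minor: ΣK = 1.00; h_m = ΣK·V²/2g = 0.3721 m
Total H_L = 6.130 + 0.3721 = 6.502 m

H_L ≈ 6.50 m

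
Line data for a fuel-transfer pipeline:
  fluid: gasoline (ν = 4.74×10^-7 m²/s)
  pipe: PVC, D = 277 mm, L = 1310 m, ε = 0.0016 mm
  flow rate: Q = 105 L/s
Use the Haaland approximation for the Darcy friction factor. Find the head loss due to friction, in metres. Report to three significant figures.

h_f ≈ 8.53 m

V = 4Q/(πD²) = 4·0.105/(π·0.277²) = 1.742 m/s
Re = VD/ν = 1.742·0.277/4.74×10^-7 = 1.02×10^6 → turbulent
ε/D = 0.0016/277 = 5.78×10^-6
Haaland: f = 0.01165
h_f = f(L/D)V²/(2g) = 0.01165·(1310/0.277)·1.742²/(2·9.81) = 8.527 m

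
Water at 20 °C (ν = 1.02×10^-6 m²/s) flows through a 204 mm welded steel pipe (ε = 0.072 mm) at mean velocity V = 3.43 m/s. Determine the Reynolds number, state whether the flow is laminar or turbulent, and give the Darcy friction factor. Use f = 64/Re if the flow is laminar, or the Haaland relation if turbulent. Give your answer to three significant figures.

Re = VD/ν = 3.430·0.204/1.02×10^-6 = 6.86×10^5
Re > 4000 → turbulent; ε/D = 3.53×10^-4
Haaland: f = 0.01630

Re ≈ 6.86×10^5; turbulent; f ≈ 0.0163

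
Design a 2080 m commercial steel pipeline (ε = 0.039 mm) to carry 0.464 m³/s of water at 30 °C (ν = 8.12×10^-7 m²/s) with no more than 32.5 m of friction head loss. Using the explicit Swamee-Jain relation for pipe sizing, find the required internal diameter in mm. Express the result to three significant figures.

Swamee-Jain (Type III): D = 0.66·[ε^1.25·(LQ²/(gh_f))^4.75 + ν·Q^9.4·(L/(gh_f))^5.2]^0.04
LQ²/(gh_f) = 1.405; L/(gh_f) = 6.524
Term 1 = ε^1.25·(…)^4.75 = 1.55×10^-5; Term 2 = ν·Q^9.4·(…)^5.2 = 1.02×10^-5
D = 0.66·(1.55×10^-5 + 1.02×10^-5)^0.04 = 0.4325 m = 432 mm
Check: V = 3.16 m/s, Re = 1.68×10^6, f = 0.01284, h_f = 31.4 m ≈ 32.5 m ✓

D ≈ 432 mm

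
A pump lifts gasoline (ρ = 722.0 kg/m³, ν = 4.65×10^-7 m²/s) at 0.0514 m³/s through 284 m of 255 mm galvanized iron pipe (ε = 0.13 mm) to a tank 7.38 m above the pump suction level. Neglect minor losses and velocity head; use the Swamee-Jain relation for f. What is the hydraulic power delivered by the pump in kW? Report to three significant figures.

P_hyd ≈ 3.06 kW

V = 4Q/(πD²) = 1.006 m/s; Re = 5.52×10^5; ε/D = 5.10×10^-4; f = 0.01775
h_f = f(L/D)V²/2g = 1.021 m
Total head H = z + h_f = 7.38 + 1.021 = 8.401 m
P_hyd = ρgQH = 722.0·9.81·0.0514·8.401 = 3.058 kW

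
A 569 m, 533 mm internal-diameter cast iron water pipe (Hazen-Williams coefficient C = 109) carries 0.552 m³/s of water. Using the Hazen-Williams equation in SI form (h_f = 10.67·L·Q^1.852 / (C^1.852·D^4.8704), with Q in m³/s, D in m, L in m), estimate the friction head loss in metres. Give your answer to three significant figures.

h_f ≈ 7.29 m

h_f = 10.67·569·0.552^1.852 / (109^1.852·0.533^4.8704) = 7.294 m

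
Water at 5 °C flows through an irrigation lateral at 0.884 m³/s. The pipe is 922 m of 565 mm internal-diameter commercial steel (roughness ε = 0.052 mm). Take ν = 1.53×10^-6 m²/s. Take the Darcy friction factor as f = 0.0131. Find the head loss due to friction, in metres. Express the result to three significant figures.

h_f ≈ 13.5 m

V = 4Q/(πD²) = 4·0.884/(π·0.565²) = 3.526 m/s
h_f = f(L/D)V²/(2g) = 0.01310·(922/0.565)·3.526²/(2·9.81) = 13.55 m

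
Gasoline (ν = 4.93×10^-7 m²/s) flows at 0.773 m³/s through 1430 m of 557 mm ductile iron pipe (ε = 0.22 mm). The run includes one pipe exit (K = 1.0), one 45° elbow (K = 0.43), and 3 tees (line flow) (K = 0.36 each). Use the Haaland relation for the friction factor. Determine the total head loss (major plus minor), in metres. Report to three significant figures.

H_L ≈ 22.4 m

V = 4Q/(πD²) = 3.172 m/s; V²/2g = 0.5129 m
Re = 3.58×10^6, ε/D = 3.95×10^-4 → f = 0.01603 (Haaland)
Major: h_f = f(L/D)·V²/2g = 0.01603·2567·0.5129 = 21.11 m
Minor: ΣK = 2.51; h_m = ΣK·V²/2g = 1.287 m
Total H_L = 21.11 + 1.287 = 22.40 m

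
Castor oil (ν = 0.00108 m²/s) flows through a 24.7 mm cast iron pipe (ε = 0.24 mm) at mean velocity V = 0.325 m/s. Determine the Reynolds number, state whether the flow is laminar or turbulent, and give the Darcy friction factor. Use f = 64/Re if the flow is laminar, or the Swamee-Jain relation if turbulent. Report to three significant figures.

Re = VD/ν = 0.3250·0.0247/0.00108 = 7.43
Re < 2300 → laminar → f = 64/Re = 8.610

Re ≈ 7.43; laminar; f = 64/Re ≈ 8.61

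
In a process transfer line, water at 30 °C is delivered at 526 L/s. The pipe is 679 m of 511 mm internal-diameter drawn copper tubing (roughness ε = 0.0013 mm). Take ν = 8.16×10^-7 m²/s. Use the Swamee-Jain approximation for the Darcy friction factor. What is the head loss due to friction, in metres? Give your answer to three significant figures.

h_f ≈ 4.82 m

V = 4Q/(πD²) = 4·0.526/(π·0.511²) = 2.565 m/s
Re = VD/ν = 2.565·0.511/8.16×10^-7 = 1.61×10^6 → turbulent
ε/D = 0.0013/511 = 2.54×10^-6
Swamee-Jain: f = 0.01082
h_f = f(L/D)V²/(2g) = 0.01082·(679/0.511)·2.565²/(2·9.81) = 4.821 m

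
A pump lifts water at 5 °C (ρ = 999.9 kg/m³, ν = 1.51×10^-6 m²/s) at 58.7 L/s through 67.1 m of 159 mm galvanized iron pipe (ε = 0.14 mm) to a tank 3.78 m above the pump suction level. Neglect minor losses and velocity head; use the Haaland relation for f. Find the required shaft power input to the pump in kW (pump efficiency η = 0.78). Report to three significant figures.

V = 4Q/(πD²) = 2.956 m/s; Re = 3.11×10^5; ε/D = 8.81×10^-4; f = 0.01997
h_f = f(L/D)V²/2g = 3.755 m
Total head H = z + h_f = 3.78 + 3.755 = 7.535 m
P_hyd = ρgQH = 999.9·9.81·0.0587·7.535 = 4.338 kW
P_shaft = P_hyd/η = 4.338/0.78 = 5.562 kW

P_shaft ≈ 5.56 kW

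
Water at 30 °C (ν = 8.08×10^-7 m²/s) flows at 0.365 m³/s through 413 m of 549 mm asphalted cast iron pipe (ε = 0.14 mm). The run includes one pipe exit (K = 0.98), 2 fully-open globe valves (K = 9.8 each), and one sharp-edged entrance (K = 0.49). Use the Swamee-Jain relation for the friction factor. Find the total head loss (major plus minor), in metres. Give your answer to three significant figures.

V = 4Q/(πD²) = 1.542 m/s; V²/2g = 0.1212 m
Re = 1.05×10^6, ε/D = 2.55×10^-4 → f = 0.01530 (Swamee-Jain)
Major: h_f = f(L/D)·V²/2g = 0.01530·752.3·0.1212 = 1.395 m
Minor: ΣK = 21.1; h_m = ΣK·V²/2g = 2.553 m
Total H_L = 1.395 + 2.553 = 3.948 m

H_L ≈ 3.95 m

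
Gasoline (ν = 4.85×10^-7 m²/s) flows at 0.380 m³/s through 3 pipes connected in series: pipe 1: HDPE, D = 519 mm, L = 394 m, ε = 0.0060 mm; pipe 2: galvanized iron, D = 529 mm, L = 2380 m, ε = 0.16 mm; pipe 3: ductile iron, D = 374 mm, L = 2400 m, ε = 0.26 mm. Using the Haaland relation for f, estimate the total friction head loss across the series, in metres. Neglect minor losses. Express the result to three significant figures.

H ≈ 83.0 m

Pipe 1: V = 1.796 m/s, Re = 1.92×10^6, ε/D = 1.16×10^-5, f = 0.01074, h_1 = f(L/D)V²/2g = 1.341 m
Pipe 2: V = 1.729 m/s, Re = 1.89×10^6, ε/D = 3.02×10^-4, f = 0.01534, h_2 = f(L/D)V²/2g = 10.51 m
Pipe 3: V = 3.459 m/s, Re = 2.67×10^6, ε/D = 6.95×10^-4, f = 0.01818, h_3 = f(L/D)V²/2g = 71.12 m
Series → Q common, losses add: H = Σh = 82.98 m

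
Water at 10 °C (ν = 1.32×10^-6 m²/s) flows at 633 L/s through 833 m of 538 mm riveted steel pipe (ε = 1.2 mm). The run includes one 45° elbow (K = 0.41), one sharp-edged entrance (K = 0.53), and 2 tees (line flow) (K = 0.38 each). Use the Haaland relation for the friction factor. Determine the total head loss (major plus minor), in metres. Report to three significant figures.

V = 4Q/(πD²) = 2.785 m/s; V²/2g = 0.3952 m
Re = 1.13×10^6, ε/D = 0.00223 → f = 0.02430 (Haaland)
Major: h_f = f(L/D)·V²/2g = 0.02430·1548·0.3952 = 14.87 m
Minor: ΣK = 1.70; h_m = ΣK·V²/2g = 0.6718 m
Total H_L = 14.87 + 0.6718 = 15.54 m

H_L ≈ 15.5 m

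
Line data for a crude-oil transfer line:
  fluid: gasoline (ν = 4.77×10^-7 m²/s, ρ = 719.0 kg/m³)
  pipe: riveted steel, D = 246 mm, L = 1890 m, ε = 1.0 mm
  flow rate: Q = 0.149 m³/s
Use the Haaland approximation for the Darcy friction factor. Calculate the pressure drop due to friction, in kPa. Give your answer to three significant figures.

Δp ≈ 778 kPa

V = 4Q/(πD²) = 4·0.149/(π·0.246²) = 3.135 m/s
Re = VD/ν = 3.135·0.246/4.77×10^-7 = 1.62×10^6 → turbulent
ε/D = 1.0/246 = 0.00407
Haaland: f = 0.02867
h_f = f(L/D)V²/(2g) = 0.02867·(1890/0.246)·3.135²/(2·9.81) = 110.3 m
Δp = ρg·h_f = 719.0·9.81·110.3 = 778.2 kPa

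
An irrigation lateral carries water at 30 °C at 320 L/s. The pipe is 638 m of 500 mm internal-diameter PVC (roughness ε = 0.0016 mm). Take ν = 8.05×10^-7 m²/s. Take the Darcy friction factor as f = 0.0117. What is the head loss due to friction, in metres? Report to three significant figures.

h_f ≈ 2.02 m

V = 4Q/(πD²) = 4·0.320/(π·0.500²) = 1.630 m/s
h_f = f(L/D)V²/(2g) = 0.01170·(638/0.500)·1.630²/(2·9.81) = 2.021 m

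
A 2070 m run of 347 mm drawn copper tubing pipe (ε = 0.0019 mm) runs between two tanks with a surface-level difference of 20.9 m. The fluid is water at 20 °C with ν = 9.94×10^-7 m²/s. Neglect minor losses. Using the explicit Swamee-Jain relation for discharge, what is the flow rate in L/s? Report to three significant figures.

Q ≈ 225 L/s

Swamee-Jain (Type II): Q = -0.965·√(gD⁵h_f/L)·ln[ε/(3.7D) + √(3.17ν²L/(gD³h_f))]
√(gD⁵h_f/L) = √(9.81·0.347⁵·20.9/2070) = 0.02232
ε/(3.7D) = 1.48×10^-6; √(3.17ν²L/(gD³h_f)) = 2.75×10^-5
Q = -0.965·0.02232·ln(2.899×10^-5) = 0.2251 m³/s
Check: V = 2.38 m/s, Re = 8.31×10^5, f = 0.01210, h_f = 20.8 m ≈ 20.9 m ✓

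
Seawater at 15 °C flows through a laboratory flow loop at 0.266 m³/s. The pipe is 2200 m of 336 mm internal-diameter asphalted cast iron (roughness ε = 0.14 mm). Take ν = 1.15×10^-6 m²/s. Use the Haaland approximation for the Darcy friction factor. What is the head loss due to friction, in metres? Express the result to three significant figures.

V = 4Q/(πD²) = 4·0.266/(π·0.336²) = 3.000 m/s
Re = VD/ν = 3.000·0.336/1.15×10^-6 = 8.77×10^5 → turbulent
ε/D = 0.14/336 = 4.17×10^-4
Haaland: f = 0.01664
h_f = f(L/D)V²/(2g) = 0.01664·(2200/0.336)·3.000²/(2·9.81) = 49.97 m

h_f ≈ 50.0 m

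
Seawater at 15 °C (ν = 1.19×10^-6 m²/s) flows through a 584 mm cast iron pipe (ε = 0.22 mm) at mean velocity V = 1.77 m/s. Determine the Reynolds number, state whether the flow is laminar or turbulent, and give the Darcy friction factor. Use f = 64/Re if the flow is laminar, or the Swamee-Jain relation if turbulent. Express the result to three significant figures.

Re ≈ 8.69×10^5; turbulent; f ≈ 0.0165

Re = VD/ν = 1.770·0.584/1.19×10^-6 = 8.69×10^5
Re > 4000 → turbulent; ε/D = 3.77×10^-4
Swamee-Jain: f = 0.01649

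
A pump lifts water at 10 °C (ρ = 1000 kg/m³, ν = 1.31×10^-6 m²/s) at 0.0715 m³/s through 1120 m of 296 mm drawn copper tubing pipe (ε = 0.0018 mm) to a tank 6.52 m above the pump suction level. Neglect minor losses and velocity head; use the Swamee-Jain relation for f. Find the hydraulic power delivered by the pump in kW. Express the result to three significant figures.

V = 4Q/(πD²) = 1.039 m/s; Re = 2.35×10^5; ε/D = 6.08×10^-6; f = 0.01512
h_f = f(L/D)V²/2g = 3.148 m
Total head H = z + h_f = 6.52 + 3.148 = 9.668 m
P_hyd = ρgQH = 1000·9.81·0.0715·9.668 = 6.781 kW

P_hyd ≈ 6.78 kW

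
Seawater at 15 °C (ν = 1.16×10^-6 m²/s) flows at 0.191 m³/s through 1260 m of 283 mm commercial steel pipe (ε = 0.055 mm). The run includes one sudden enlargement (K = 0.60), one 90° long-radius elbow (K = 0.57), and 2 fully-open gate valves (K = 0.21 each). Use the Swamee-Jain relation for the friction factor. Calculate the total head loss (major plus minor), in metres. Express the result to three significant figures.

V = 4Q/(πD²) = 3.036 m/s; V²/2g = 0.4699 m
Re = 7.41×10^5, ε/D = 1.94×10^-4 → f = 0.01499 (Swamee-Jain)
Major: h_f = f(L/D)·V²/2g = 0.01499·4452·0.4699 = 31.37 m
Minor: ΣK = 1.59; h_m = ΣK·V²/2g = 0.7472 m
Total H_L = 31.37 + 0.7472 = 32.11 m

H_L ≈ 32.1 m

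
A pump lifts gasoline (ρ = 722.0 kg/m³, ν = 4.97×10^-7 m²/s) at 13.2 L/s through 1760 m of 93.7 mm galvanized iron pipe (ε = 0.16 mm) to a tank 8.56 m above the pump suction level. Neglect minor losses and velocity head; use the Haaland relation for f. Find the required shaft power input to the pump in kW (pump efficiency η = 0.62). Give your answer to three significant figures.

P_shaft ≈ 13.5 kW

V = 4Q/(πD²) = 1.914 m/s; Re = 3.61×10^5; ε/D = 0.00171; f = 0.02301
h_f = f(L/D)V²/2g = 80.71 m
Total head H = z + h_f = 8.56 + 80.71 = 89.27 m
P_hyd = ρgQH = 722.0·9.81·0.0132·89.27 = 8.346 kW
P_shaft = P_hyd/η = 8.346/0.62 = 13.46 kW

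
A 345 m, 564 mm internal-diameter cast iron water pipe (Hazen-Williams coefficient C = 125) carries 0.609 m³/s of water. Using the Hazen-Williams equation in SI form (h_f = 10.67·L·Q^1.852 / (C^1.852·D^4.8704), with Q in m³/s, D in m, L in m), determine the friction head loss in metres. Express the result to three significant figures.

h_f ≈ 3.13 m

h_f = 10.67·345·0.609^1.852 / (125^1.852·0.564^4.8704) = 3.126 m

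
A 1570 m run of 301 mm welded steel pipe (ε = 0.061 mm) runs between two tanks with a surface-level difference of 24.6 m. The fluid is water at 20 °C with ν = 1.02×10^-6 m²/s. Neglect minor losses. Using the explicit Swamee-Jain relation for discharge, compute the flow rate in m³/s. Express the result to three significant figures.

Swamee-Jain (Type II): Q = -0.965·√(gD⁵h_f/L)·ln[ε/(3.7D) + √(3.17ν²L/(gD³h_f))]
√(gD⁵h_f/L) = √(9.81·0.301⁵·24.6/1570) = 0.01949
ε/(3.7D) = 5.48×10^-5; √(3.17ν²L/(gD³h_f)) = 2.80×10^-5
Q = -0.965·0.01949·ln(8.282×10^-5) = 0.1768 m³/s
Check: V = 2.48 m/s, Re = 7.33×10^5, f = 0.01509, h_f = 24.7 m ≈ 24.6 m ✓

Q ≈ 0.177 m³/s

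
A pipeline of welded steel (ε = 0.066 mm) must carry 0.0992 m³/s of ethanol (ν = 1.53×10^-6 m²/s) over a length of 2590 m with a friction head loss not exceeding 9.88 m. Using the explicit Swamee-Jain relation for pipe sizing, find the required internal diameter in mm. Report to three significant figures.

Swamee-Jain (Type III): D = 0.66·[ε^1.25·(LQ²/(gh_f))^4.75 + ν·Q^9.4·(L/(gh_f))^5.2]^0.04
LQ²/(gh_f) = 0.2630; L/(gh_f) = 26.72
Term 1 = ε^1.25·(…)^4.75 = 1.04×10^-8; Term 2 = ν·Q^9.4·(…)^5.2 = 1.48×10^-8
D = 0.66·(1.04×10^-8 + 1.48×10^-8)^0.04 = 0.3278 m = 328 mm
Check: V = 1.18 m/s, Re = 2.52×10^5, f = 0.01665, h_f = 9.26 m ≈ 9.88 m ✓

D ≈ 328 mm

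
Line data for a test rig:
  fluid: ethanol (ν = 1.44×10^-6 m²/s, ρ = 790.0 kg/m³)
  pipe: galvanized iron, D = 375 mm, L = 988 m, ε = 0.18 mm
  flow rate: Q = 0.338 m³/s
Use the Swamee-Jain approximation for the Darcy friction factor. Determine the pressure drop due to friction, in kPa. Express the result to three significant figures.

Δp ≈ 169 kPa

V = 4Q/(πD²) = 4·0.338/(π·0.375²) = 3.060 m/s
Re = VD/ν = 3.060·0.375/1.44×10^-6 = 7.97×10^5 → turbulent
ε/D = 0.18/375 = 4.80×10^-4
Swamee-Jain: f = 0.01729
h_f = f(L/D)V²/(2g) = 0.01729·(988/0.375)·3.060²/(2·9.81) = 21.75 m
Δp = ρg·h_f = 790.0·9.81·21.75 = 168.6 kPa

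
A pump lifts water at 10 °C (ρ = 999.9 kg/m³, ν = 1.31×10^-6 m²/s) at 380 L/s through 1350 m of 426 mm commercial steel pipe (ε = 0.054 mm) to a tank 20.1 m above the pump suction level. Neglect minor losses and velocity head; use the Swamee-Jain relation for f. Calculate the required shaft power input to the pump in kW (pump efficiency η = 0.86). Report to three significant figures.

V = 4Q/(πD²) = 2.666 m/s; Re = 8.67×10^5; ε/D = 1.27×10^-4; f = 0.01404
h_f = f(L/D)V²/2g = 16.12 m
Total head H = z + h_f = 20.1 + 16.12 = 36.22 m
P_hyd = ρgQH = 999.9·9.81·0.380·36.22 = 135.0 kW
P_shaft = P_hyd/η = 135.0/0.86 = 157.0 kW

P_shaft ≈ 157 kW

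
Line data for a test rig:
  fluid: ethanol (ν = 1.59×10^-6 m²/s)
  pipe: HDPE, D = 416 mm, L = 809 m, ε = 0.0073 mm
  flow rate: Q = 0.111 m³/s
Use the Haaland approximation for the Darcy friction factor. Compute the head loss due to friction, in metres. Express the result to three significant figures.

V = 4Q/(πD²) = 4·0.111/(π·0.416²) = 0.8167 m/s
Re = VD/ν = 0.8167·0.416/1.59×10^-6 = 2.14×10^5 → turbulent
ε/D = 0.0073/416 = 1.75×10^-5
Haaland: f = 0.01541
h_f = f(L/D)V²/(2g) = 0.01541·(809/0.416)·0.8167²/(2·9.81) = 1.019 m

h_f ≈ 1.02 m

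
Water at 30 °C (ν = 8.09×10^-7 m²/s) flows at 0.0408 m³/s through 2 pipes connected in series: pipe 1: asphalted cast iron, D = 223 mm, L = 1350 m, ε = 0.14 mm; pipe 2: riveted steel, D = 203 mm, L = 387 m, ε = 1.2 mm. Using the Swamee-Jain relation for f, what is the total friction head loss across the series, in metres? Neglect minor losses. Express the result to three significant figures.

H ≈ 11.4 m

Pipe 1: V = 1.045 m/s, Re = 2.88×10^5, ε/D = 6.28×10^-4, f = 0.01907, h_1 = f(L/D)V²/2g = 6.423 m
Pipe 2: V = 1.261 m/s, Re = 3.16×10^5, ε/D = 0.00591, f = 0.03236, h_2 = f(L/D)V²/2g = 4.997 m
Series → Q common, losses add: H = Σh = 11.42 m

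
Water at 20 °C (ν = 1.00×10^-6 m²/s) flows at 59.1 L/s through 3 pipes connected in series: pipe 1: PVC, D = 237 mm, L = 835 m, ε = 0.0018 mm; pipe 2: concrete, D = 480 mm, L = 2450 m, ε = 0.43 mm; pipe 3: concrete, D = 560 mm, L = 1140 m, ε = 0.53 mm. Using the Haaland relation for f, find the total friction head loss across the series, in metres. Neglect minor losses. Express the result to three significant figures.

H ≈ 5.30 m

Pipe 1: V = 1.340 m/s, Re = 3.18×10^5, ε/D = 7.59×10^-6, f = 0.01425, h_1 = f(L/D)V²/2g = 4.594 m
Pipe 2: V = 0.3266 m/s, Re = 1.57×10^5, ε/D = 8.96×10^-4, f = 0.02081, h_2 = f(L/D)V²/2g = 0.5775 m
Pipe 3: V = 0.2400 m/s, Re = 1.34×10^5, ε/D = 9.46×10^-4, f = 0.02124, h_3 = f(L/D)V²/2g = 0.1269 m
Series → Q common, losses add: H = Σh = 5.298 m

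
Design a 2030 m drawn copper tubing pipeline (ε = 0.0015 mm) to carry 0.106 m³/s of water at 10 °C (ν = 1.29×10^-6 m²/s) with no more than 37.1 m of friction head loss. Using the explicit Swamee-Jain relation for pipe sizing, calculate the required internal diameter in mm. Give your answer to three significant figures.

D ≈ 236 mm

Swamee-Jain (Type III): D = 0.66·[ε^1.25·(LQ²/(gh_f))^4.75 + ν·Q^9.4·(L/(gh_f))^5.2]^0.04
LQ²/(gh_f) = 0.06267; L/(gh_f) = 5.578
Term 1 = ε^1.25·(…)^4.75 = 1.01×10^-13; Term 2 = ν·Q^9.4·(…)^5.2 = 6.76×10^-12
D = 0.66·(1.01×10^-13 + 6.76×10^-12)^0.04 = 0.2360 m = 236 mm
Check: V = 2.42 m/s, Re = 4.43×10^5, f = 0.01347, h_f = 34.6 m ≈ 37.1 m ✓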